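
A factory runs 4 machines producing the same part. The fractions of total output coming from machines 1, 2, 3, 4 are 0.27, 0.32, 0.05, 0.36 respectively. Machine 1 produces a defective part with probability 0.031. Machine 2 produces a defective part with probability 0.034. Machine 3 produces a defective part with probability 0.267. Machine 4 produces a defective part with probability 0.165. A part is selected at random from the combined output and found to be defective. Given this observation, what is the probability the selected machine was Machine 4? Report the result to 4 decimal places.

Tabulate prior·likelihood by source: [1] prior 0.27, lik 0.031, product 0.008370; [2] prior 0.32, lik 0.034, product 0.01088; [3] prior 0.05, lik 0.267, product 0.01335; [4] prior 0.36, lik 0.165, product 0.05940.
Normalizing constant = 0.092000; the posterior for Machine 4 is its product over the sum, 0.05940/0.092000 = 0.6457.

Posterior probability ≈ 0.6457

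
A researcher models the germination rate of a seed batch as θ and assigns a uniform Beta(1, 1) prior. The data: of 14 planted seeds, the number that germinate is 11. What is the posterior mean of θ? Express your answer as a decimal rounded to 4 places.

The binomial likelihood is conjugate to the Beta prior: with 11 successes and 3 failures, the posterior is Beta(1+11, 1+3) = Beta(12, 4).
Posterior mean = α/(α+β) = 12/16 = 0.7500.

Posterior mean ≈ 0.7500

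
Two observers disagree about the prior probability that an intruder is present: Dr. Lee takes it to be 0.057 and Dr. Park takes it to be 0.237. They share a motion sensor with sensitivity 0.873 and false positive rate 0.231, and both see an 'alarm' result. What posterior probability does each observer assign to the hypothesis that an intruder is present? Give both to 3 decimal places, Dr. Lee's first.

Dr. Lee: 0.186; Dr. Park: 0.540

P('+'|H) = 0.873, P('+'|¬H) = 0.231.
Dr. Lee: numerator 0.873·0.057 = 0.049761; evidence = 0.049761+0.231·0.943 = 0.26759; posterior = 0.186.
Dr. Park: numerator 0.873·0.237 = 0.20690; evidence = 0.20690+0.231·0.763 = 0.38315; posterior = 0.540.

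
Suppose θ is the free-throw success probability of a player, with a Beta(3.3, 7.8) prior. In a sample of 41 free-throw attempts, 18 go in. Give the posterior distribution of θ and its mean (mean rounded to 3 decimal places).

Observing 18 successes and 23 failures updates Beta(3.3, 7.8) by adding the success and failure counts to the two shape parameters: α = 3.3+18 = 21.3, β = 7.8+23 = 30.8.
E[θ | data] = 21.3/(21.3+30.8) = 0.409.

Posterior: Beta(21.3, 30.8); mean ≈ 0.409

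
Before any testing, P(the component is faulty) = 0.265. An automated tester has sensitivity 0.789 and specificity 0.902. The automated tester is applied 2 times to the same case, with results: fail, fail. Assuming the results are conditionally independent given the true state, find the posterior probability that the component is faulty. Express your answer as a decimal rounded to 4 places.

Posterior P(H) ≈ 0.9590

Let H be the event that the component is faulty; start with P(H) = 0.265. P('fail'|H) = 0.789, P('fail'|¬H) = 0.098.
Update on result 1 ('fail'): P(H) ← 0.789·0.2650 / (0.789·0.2650 + 0.098·0.7350) = 0.20909/0.28112 = 0.7438.
Update on result 2 ('fail'): P(H) ← 0.789·0.7438 / (0.789·0.7438 + 0.098·0.2562) = 0.58683/0.61195 = 0.9590.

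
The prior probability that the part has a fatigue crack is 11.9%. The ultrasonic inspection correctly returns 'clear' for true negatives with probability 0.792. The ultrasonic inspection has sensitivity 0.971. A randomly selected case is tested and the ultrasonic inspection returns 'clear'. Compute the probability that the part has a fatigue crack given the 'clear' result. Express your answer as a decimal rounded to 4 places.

Write H for 'the part has a fatigue crack'. Prior odds H:¬H = 0.119/0.881 = 0.13507. For the 'clear' outcome, the likelihood ratio is 0.029/0.792 = 0.036616.
Posterior odds = 0.13507 × 0.036616 = 0.0049459, so P(H|E) = 0.0049459/(1+0.0049459) = 0.0049.

P(H | E) ≈ 0.0049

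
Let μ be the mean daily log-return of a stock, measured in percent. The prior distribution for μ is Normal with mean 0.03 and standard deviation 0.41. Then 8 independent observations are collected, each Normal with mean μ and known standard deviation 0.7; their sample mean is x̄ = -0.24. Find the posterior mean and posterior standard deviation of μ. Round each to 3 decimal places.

Posterior mean ≈ -0.168; posterior SD ≈ 0.212

Prior precision 1/τ₀² = 1/0.41² = 5.94884; data precision n/σ² = 8/0.7² = 16.3265.
Posterior precision = 5.94884 + 16.3265 = 22.2754, giving posterior SD = 1/√22.2754 = 0.212.
Posterior mean = (5.94884·0.03 + 16.3265·-0.24) / 22.2754 = -0.168.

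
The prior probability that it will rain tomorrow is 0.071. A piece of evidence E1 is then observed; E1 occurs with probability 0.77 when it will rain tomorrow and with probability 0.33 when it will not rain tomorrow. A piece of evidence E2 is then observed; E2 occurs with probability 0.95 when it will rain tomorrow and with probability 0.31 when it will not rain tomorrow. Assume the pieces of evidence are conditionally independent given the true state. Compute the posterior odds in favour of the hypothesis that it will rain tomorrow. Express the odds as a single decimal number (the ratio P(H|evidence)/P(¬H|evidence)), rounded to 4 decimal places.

Prior odds = 0.071/(1−0.071) = 0.076426.
Likelihood ratio for E1 = 0.77/0.33 = 2.3333.
Likelihood ratio for E2 = 0.95/0.31 = 3.0645.
Posterior odds = prior odds × LR₁ × LR₂ = 0.54649.

Posterior odds ≈ 0.5465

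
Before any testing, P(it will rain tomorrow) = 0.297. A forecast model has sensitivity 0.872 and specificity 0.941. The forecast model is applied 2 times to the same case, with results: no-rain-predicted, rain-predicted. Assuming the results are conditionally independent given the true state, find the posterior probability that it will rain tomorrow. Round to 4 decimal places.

With H the event that it will rain tomorrow, the joint likelihood of the observed sequence is P(data|H) = 0.128·0.872 = 0.11162 and P(data|¬H) = 0.941·0.059 = 0.055519.
Bayes: P(H|data) = 0.297·0.11162 / (0.297·0.11162 + 0.703·0.055519) = 0.033150/0.072180 = 0.4593.

Posterior P(H) ≈ 0.4593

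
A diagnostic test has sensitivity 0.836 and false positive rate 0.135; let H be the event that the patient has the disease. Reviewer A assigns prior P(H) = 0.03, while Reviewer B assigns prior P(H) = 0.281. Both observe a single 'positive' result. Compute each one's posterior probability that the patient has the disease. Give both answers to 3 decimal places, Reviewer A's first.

Reviewer A: 0.161; Reviewer B: 0.708

P('+'|H) = 0.836, P('+'|¬H) = 0.135.
Reviewer A: numerator 0.836·0.03 = 0.025080; evidence = 0.025080+0.135·0.97 = 0.15603; posterior = 0.161.
Reviewer B: numerator 0.836·0.281 = 0.23492; evidence = 0.23492+0.135·0.719 = 0.33198; posterior = 0.708.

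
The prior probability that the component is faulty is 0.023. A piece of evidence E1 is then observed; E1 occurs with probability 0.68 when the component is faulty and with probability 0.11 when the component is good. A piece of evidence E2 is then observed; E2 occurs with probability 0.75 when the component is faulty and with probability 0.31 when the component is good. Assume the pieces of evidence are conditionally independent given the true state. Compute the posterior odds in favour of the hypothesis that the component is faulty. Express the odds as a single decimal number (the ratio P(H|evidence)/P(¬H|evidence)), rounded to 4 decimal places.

Posterior odds ≈ 0.3521

Prior odds = 0.023/(1−0.023) = 0.023541. In log-odds, ln(0.023541) = -3.7490.
Add log likelihood ratios: ln(6.1818) + ln(2.4194) = 2.7051.
Posterior log-odds = -1.0439, so posterior odds = exp(-1.0439) = 0.35209.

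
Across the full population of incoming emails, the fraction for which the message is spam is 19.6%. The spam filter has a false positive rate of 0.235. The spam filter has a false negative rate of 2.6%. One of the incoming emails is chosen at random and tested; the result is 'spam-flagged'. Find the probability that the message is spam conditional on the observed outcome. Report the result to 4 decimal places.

P(H | E) ≈ 0.5026

Let H be the event that the message is spam. P(H) = 0.196, so P(¬H) = 0.804. With E the 'spam-flagged' result, P(E|H) = 0.974 and P(E|¬H) = 0.235.
P(E) = 0.974·0.196 + 0.235·0.804 = 0.19090 + 0.18894 = 0.37984.
By Bayes' theorem, P(H|E) = 0.19090 / 0.37984 = 0.5026.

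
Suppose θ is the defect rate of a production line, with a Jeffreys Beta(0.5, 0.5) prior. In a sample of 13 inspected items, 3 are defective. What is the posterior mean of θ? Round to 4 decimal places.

Posterior mean ≈ 0.2500

Observing 3 successes and 10 failures updates Beta(0.5, 0.5) by adding the success and failure counts to the two shape parameters: α = 0.5+3 = 3.5, β = 0.5+10 = 10.5.
Posterior mean = α/(α+β) = 3.5/14 = 0.2500.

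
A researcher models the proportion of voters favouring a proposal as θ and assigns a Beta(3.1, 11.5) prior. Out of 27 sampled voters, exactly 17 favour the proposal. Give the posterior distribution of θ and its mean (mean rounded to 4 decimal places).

Observing 17 successes and 10 failures updates Beta(3.1, 11.5) by adding the success and failure counts to the two shape parameters: α = 3.1+17 = 20.1, β = 11.5+10 = 21.5.
Posterior mean = α/(α+β) = 20.1/41.6 = 0.4832.

Posterior: Beta(20.1, 21.5); mean ≈ 0.4832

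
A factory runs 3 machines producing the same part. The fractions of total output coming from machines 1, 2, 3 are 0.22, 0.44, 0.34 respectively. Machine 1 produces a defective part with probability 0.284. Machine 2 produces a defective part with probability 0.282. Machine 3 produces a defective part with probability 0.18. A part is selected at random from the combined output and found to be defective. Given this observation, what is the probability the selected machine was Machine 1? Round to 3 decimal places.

P(defective|M1) = 0.284; P(defective|M2) = 0.282; P(defective|M3) = 0.18.
Prior × likelihood for each source: 0.22·0.284=0.06248, 0.44·0.282=0.1241, 0.34·0.18=0.06120. Summing gives P(defective) = 0.24776.
P(Machine 1 | defective) = 0.06248 / 0.24776 = 0.252.

Posterior probability ≈ 0.252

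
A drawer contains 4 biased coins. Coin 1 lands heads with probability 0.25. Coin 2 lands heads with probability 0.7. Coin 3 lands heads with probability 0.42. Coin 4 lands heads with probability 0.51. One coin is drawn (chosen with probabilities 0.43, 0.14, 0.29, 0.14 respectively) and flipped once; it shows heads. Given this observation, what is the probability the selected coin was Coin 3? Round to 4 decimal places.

P(heads|C1) = 0.25; P(heads|C2) = 0.7; P(heads|C3) = 0.42; P(heads|C4) = 0.51.
Prior × likelihood for each source: 0.43·0.25=0.1075, 0.14·0.7=0.09800, 0.29·0.42=0.1218, 0.14·0.51=0.07140. Summing gives P(heads) = 0.39870.
P(Coin 3 | heads) = 0.1218 / 0.39870 = 0.3055.

Posterior probability ≈ 0.3055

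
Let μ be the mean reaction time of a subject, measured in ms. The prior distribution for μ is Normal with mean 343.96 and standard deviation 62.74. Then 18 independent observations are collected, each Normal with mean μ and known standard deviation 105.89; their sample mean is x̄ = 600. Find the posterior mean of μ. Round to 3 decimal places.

Prior precision 1/τ₀² = 1/62.74² = 0.00025405; data precision n/σ² = 18/105.89² = 0.00160532.
Posterior precision = 0.00025405 + 0.00160532 = 0.00185937.
Posterior mean = (0.00025405·343.96 + 0.00160532·600) / 0.00185937 = 565.017.

Posterior mean ≈ 565.017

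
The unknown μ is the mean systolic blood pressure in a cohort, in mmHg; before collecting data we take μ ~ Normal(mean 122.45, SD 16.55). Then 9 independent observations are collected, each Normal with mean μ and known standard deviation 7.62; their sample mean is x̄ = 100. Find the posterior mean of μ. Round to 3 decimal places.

Posterior mean ≈ 100.517

With known σ, the Normal prior is conjugate. Weight on the data is w = (n/σ²)/(n/σ² + 1/τ₀²) = 0.155000/(0.155000+0.00365093) = 0.97699.
Posterior mean = w·x̄ + (1−w)·μ₀ = 0.97699·100 + 0.023012·122.45 = 100.517.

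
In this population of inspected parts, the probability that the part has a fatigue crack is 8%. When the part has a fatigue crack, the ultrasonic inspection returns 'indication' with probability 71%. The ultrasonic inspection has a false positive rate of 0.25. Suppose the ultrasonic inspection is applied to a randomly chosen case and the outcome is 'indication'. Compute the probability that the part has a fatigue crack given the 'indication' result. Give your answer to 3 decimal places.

Write H for 'the part has a fatigue crack'. Prior odds H:¬H = 0.08/0.92 = 0.086957. For the 'indication' outcome, the likelihood ratio is 0.71/0.25 = 2.8400.
Posterior odds = 0.086957 × 2.8400 = 0.24696, so P(H|E) = 0.24696/(1+0.24696) = 0.198.

P(H | E) ≈ 0.198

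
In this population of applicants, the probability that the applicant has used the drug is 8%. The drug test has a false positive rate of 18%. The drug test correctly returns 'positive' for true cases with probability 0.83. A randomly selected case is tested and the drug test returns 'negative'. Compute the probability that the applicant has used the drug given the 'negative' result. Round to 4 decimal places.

P(H | E) ≈ 0.0177

Write H for 'the applicant has used the drug'. Prior odds H:¬H = 0.08/0.92 = 0.086957. For the 'negative' outcome, the likelihood ratio is 0.17/0.82 = 0.20732.
Posterior odds = 0.086957 × 0.20732 = 0.018028, so P(H|E) = 0.018028/(1+0.018028) = 0.0177.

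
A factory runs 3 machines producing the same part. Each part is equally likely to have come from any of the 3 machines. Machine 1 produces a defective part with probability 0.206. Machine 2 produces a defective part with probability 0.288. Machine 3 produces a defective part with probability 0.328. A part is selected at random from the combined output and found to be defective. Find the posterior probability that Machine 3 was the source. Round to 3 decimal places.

Posterior probability ≈ 0.399

Tabulate prior·likelihood by source: [1] prior 0.333333, lik 0.206, product 0.06867; [2] prior 0.333333, lik 0.288, product 0.09600; [3] prior 0.333333, lik 0.328, product 0.1093.
Normalizing constant = 0.27400; the posterior for Machine 3 is its product over the sum, 0.1093/0.27400 = 0.399.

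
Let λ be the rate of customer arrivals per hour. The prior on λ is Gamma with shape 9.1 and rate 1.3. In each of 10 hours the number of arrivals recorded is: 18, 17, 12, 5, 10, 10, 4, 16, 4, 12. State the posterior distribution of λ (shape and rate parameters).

The Poisson likelihood adds the total count to the shape and the number of exposure periods to the rate. Here ∑xᵢ = 108 and n = 10, so shape 9.1→117.1 and rate 1.3→11.3.

Posterior: Gamma(shape=117.1, rate=11.3)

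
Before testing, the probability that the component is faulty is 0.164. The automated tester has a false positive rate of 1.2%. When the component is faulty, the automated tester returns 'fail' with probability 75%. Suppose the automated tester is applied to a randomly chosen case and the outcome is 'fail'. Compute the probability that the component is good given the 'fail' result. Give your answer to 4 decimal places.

P(¬H | E) ≈ 0.0754

Let H be the event that the component is faulty. P(H) = 0.164, so P(¬H) = 0.836. With E the 'fail' result, P(E|H) = 0.75 and P(E|¬H) = 0.012.
P(E) = 0.75·0.164 + 0.012·0.836 = 0.12300 + 0.010032 = 0.13303.
By Bayes' theorem, P(H|E) = 0.12300 / 0.13303 = 0.9246. Hence P(¬H|E) = 1 − 0.9246 = 0.0754.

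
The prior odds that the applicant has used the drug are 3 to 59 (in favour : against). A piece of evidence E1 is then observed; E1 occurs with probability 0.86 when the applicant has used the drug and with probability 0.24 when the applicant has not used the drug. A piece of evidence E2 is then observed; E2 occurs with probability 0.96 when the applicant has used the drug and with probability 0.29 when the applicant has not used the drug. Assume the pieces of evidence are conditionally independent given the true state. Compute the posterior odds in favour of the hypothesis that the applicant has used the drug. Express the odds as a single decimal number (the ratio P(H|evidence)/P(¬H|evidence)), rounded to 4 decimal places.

Prior odds = 3/59 = 0.050847.
Likelihood ratio for E1 = 0.86/0.24 = 3.5833.
Likelihood ratio for E2 = 0.96/0.29 = 3.3103.
Posterior odds = prior odds × LR₁ × LR₂ = 0.60316.

Posterior odds ≈ 0.6032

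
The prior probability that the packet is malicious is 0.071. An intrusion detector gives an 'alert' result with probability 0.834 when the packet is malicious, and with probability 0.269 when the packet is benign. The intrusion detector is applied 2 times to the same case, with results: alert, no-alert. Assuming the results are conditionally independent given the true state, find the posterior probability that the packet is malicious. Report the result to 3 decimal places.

Let H be the event that the packet is malicious; start with P(H) = 0.071. P('alert'|H) = 0.834, P('alert'|¬H) = 0.269.
Update on result 1 ('alert'): P(H) ← 0.834·0.0710 / (0.834·0.0710 + 0.269·0.9290) = 0.059214/0.30912 = 0.1916.
Update on result 2 ('no-alert'): P(H) ← 0.166·0.1916 / (0.166·0.1916 + 0.731·0.8084) = 0.031799/0.62277 = 0.0511.

Posterior P(H) ≈ 0.051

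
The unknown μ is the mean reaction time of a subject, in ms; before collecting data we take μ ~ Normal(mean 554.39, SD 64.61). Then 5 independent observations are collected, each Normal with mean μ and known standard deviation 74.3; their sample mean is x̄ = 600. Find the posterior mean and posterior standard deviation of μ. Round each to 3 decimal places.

Posterior mean ≈ 590.460; posterior SD ≈ 29.549

Prior precision 1/τ₀² = 1/64.61² = 0.00023955; data precision n/σ² = 5/74.3² = 0.00090572.
Posterior precision = 0.00023955 + 0.00090572 = 0.00114527, giving posterior SD = 1/√0.00114527 = 29.549.
Posterior mean = (0.00023955·554.39 + 0.00090572·600) / 0.00114527 = 590.460.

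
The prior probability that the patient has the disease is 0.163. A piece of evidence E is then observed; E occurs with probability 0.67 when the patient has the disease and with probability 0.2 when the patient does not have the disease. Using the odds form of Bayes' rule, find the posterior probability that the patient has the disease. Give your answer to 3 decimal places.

Posterior probability ≈ 0.395

Prior odds = 0.163/(1−0.163) = 0.19474.
Likelihood ratio for E = 0.67/0.2 = 3.3500.
Posterior odds = prior odds × LR = 0.65239.
Posterior probability = odds/(1+odds) = 0.65239/1.6524 = 0.395.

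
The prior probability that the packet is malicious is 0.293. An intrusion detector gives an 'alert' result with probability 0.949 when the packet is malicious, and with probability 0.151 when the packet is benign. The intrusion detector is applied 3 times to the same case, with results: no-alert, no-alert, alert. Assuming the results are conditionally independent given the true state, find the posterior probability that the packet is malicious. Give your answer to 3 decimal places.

Posterior P(H) ≈ 0.009

With H the event that the packet is malicious, the joint likelihood of the observed sequence is P(data|H) = 0.051·0.051·0.949 = 0.0024683 and P(data|¬H) = 0.849·0.849·0.151 = 0.10884.
Bayes: P(H|data) = 0.293·0.0024683 / (0.293·0.0024683 + 0.707·0.10884) = 0.00072323/0.077674 = 0.0093.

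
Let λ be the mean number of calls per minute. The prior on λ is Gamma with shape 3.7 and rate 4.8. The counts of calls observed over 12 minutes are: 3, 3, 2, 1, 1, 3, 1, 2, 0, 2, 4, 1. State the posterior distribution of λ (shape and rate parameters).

Posterior: Gamma(shape=26.7, rate=16.8)

The Poisson likelihood adds the total count to the shape and the number of exposure periods to the rate. Here ∑xᵢ = 23 and n = 12, so shape 3.7→26.7 and rate 4.8→16.8.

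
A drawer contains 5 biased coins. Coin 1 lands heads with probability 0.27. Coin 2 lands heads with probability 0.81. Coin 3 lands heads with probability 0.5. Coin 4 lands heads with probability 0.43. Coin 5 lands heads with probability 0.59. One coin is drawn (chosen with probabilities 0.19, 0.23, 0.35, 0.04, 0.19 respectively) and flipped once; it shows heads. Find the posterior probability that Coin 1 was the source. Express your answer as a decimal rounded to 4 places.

Tabulate prior·likelihood by source: [1] prior 0.19, lik 0.27, product 0.05130; [2] prior 0.23, lik 0.81, product 0.1863; [3] prior 0.35, lik 0.5, product 0.1750; [4] prior 0.04, lik 0.43, product 0.01720; [5] prior 0.19, lik 0.59, product 0.1121.
Normalizing constant = 0.54190; the posterior for Coin 1 is its product over the sum, 0.05130/0.54190 = 0.0947.

Posterior probability ≈ 0.0947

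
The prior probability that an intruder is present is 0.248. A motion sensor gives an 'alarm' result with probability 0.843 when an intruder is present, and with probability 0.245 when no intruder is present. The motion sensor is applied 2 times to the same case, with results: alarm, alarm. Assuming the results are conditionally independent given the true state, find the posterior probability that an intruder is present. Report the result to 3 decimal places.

Let H be the event that an intruder is present; start with P(H) = 0.248. P('alarm'|H) = 0.843, P('alarm'|¬H) = 0.245.
Update on result 1 ('alarm'): P(H) ← 0.843·0.2480 / (0.843·0.2480 + 0.245·0.7520) = 0.20906/0.39330 = 0.5316.
Update on result 2 ('alarm'): P(H) ← 0.843·0.5316 / (0.843·0.5316 + 0.245·0.4684) = 0.44810/0.56287 = 0.7961.

Posterior P(H) ≈ 0.796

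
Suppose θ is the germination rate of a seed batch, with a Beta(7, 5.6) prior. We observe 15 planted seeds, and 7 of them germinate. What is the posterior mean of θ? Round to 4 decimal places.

Posterior mean ≈ 0.5072

The binomial likelihood is conjugate to the Beta prior: with 7 successes and 8 failures, the posterior is Beta(7+7, 5.6+8) = Beta(14, 13.6).
E[θ | data] = 14/(14+13.6) = 0.5072.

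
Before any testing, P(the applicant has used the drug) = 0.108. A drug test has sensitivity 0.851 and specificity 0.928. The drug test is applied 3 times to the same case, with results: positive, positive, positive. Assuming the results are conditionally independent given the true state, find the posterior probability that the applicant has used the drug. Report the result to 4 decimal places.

Let H be the event that the applicant has used the drug; start with P(H) = 0.108. P('positive'|H) = 0.851, P('positive'|¬H) = 0.072.
Update on result 1 ('positive'): P(H) ← 0.851·0.1080 / (0.851·0.1080 + 0.072·0.8920) = 0.091908/0.15613 = 0.5887.
Update on result 2 ('positive'): P(H) ← 0.851·0.5887 / (0.851·0.5887 + 0.072·0.4113) = 0.50095/0.53056 = 0.9442.
Update on result 3 ('positive'): P(H) ← 0.851·0.9442 / (0.851·0.9442 + 0.072·0.0558) = 0.80350/0.80752 = 0.9950.

Posterior P(H) ≈ 0.9950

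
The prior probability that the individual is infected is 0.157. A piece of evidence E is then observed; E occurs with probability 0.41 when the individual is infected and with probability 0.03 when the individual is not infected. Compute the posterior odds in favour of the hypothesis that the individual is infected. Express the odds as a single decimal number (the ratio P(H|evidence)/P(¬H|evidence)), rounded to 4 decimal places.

Prior odds = 0.157/(1−0.157) = 0.18624.
Likelihood ratio for E = 0.41/0.03 = 13.667.
Posterior odds = prior odds × LR = 2.5453.

Posterior odds ≈ 2.5453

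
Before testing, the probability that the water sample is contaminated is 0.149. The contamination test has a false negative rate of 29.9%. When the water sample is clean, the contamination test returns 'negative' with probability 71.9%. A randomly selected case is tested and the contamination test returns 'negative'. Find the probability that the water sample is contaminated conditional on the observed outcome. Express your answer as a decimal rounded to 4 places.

P(H | E) ≈ 0.0679

Let H be the event that the water sample is contaminated. P(H) = 0.149, so P(¬H) = 0.851. With E the 'negative' result, P(E|H) = 0.299 and P(E|¬H) = 0.719.
P(E) = 0.299·0.149 + 0.719·0.851 = 0.044551 + 0.61187 = 0.65642.
By Bayes' theorem, P(H|E) = 0.044551 / 0.65642 = 0.0679.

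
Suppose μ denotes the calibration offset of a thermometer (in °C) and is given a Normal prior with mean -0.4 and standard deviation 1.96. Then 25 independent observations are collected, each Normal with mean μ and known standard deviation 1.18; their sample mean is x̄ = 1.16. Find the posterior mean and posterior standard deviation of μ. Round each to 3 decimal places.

Posterior mean ≈ 1.138; posterior SD ≈ 0.234

Prior precision 1/τ₀² = 1/1.96² = 0.260308; data precision n/σ² = 25/1.18² = 17.9546.
Posterior precision = 0.260308 + 17.9546 = 18.2149, giving posterior SD = 1/√18.2149 = 0.234.
Posterior mean = (0.260308·-0.4 + 17.9546·1.16) / 18.2149 = 1.138.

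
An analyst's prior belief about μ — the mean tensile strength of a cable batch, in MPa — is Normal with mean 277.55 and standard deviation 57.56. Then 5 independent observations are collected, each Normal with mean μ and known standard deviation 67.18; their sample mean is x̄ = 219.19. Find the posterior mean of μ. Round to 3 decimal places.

Posterior mean ≈ 231.685

Prior precision 1/τ₀² = 1/57.56² = 0.00030183; data precision n/σ² = 5/67.18² = 0.00110787.
Posterior precision = 0.00030183 + 0.00110787 = 0.00140970.
Posterior mean = (0.00030183·277.55 + 0.00110787·219.19) / 0.00140970 = 231.685.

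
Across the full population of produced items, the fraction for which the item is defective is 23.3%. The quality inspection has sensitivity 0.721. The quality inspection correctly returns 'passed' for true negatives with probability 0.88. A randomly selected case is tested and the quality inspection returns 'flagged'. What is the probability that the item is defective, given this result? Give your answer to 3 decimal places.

P(H | E) ≈ 0.646

Write H for 'the item is defective'. Prior odds H:¬H = 0.233/0.767 = 0.30378. For the 'flagged' outcome, the likelihood ratio is 0.721/0.12 = 6.0083.
Posterior odds = 0.30378 × 6.0083 = 1.8252, so P(H|E) = 1.8252/(1+1.8252) = 0.646.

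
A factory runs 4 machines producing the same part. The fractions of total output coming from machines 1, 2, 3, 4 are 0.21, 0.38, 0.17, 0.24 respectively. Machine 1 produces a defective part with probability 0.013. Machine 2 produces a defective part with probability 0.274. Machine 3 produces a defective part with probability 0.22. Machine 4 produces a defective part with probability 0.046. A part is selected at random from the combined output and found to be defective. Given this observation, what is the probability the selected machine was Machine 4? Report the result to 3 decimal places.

P(defective|M1) = 0.013; P(defective|M2) = 0.274; P(defective|M3) = 0.22; P(defective|M4) = 0.046.
Prior × likelihood for each source: 0.21·0.013=0.002730, 0.38·0.274=0.1041, 0.17·0.22=0.03740, 0.24·0.046=0.01104. Summing gives P(defective) = 0.15529.
P(Machine 4 | defective) = 0.01104 / 0.15529 = 0.071.

Posterior probability ≈ 0.071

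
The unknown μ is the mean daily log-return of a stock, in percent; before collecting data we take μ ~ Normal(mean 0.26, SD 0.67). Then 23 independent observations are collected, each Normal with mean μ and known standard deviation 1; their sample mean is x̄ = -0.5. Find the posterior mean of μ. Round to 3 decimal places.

Prior precision 1/τ₀² = 1/0.67² = 2.22767; data precision n/σ² = 23/1² = 23.0000.
Posterior precision = 2.22767 + 23.0000 = 25.2277.
Posterior mean = (2.22767·0.26 + 23.0000·-0.5) / 25.2277 = -0.433.

Posterior mean ≈ -0.433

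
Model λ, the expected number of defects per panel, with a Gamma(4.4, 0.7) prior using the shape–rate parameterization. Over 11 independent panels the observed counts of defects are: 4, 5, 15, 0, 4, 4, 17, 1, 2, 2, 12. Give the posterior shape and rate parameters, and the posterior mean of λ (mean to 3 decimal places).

Posterior: Gamma(shape=70.4, rate=11.7); mean ≈ 6.017

Total count ∑xᵢ = 66 over n = 11 panels.
Gamma is conjugate to the Poisson likelihood: posterior is Gamma(shape = 4.4+66 = 70.4, rate = 0.7+11 = 11.7).
Posterior mean = shape/rate = 70.4/11.7 = 6.017.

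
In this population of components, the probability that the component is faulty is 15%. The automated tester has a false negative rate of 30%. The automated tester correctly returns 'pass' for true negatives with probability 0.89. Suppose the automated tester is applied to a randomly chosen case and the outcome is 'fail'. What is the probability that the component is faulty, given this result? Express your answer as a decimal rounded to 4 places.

Write H for 'the component is faulty'. Prior odds H:¬H = 0.15/0.85 = 0.17647. For the 'fail' outcome, the likelihood ratio is 0.7/0.11 = 6.3636.
Posterior odds = 0.17647 × 6.3636 = 1.1230, so P(H|E) = 1.1230/(1+1.1230) = 0.5290.

P(H | E) ≈ 0.5290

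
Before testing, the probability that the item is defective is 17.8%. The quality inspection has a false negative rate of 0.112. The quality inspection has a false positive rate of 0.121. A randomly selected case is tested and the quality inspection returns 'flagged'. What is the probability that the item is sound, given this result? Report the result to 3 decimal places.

P(¬H | E) ≈ 0.386

Write H for 'the item is defective'. Prior odds H:¬H = 0.178/0.822 = 0.21655. For the 'flagged' outcome, the likelihood ratio is 0.888/0.121 = 7.3388.
Posterior odds = 0.21655 × 7.3388 = 1.5892, so P(H|E) = 1.5892/(1+1.5892) = 0.614. Then P(¬H|E) = 1 − 0.614 = 0.386.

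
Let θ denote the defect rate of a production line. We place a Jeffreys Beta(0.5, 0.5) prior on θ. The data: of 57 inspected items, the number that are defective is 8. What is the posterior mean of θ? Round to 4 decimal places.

Observing 8 successes and 49 failures updates Beta(0.5, 0.5) by adding the success and failure counts to the two shape parameters: α = 0.5+8 = 8.5, β = 0.5+49 = 49.5.
Posterior mean = α/(α+β) = 8.5/58 = 0.1466.

Posterior mean ≈ 0.1466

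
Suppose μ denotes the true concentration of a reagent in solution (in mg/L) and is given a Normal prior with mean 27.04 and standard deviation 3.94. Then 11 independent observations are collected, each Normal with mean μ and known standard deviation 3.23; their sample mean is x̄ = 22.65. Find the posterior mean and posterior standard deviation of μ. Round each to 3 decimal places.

With known σ, the Normal prior is conjugate. Weight on the data is w = (n/σ²)/(n/σ² + 1/τ₀²) = 1.05436/(1.05436+0.0644180) = 0.94242.
Posterior mean = w·x̄ + (1−w)·μ₀ = 0.94242·22.65 + 0.057579·27.04 = 22.903. Posterior variance = 1/(1.05436+0.0644180) = 0.893835, so SD = 0.945.

Posterior mean ≈ 22.903; posterior SD ≈ 0.945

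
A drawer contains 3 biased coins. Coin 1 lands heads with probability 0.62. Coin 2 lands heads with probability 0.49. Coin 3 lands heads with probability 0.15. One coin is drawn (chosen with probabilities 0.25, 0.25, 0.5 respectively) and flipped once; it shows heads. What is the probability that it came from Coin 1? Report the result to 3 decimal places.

P(heads|C1) = 0.62; P(heads|C2) = 0.49; P(heads|C3) = 0.15.
Prior × likelihood for each source: 0.25·0.62=0.1550, 0.25·0.49=0.1225, 0.5·0.15=0.07500. Summing gives P(heads) = 0.35250.
P(Coin 1 | heads) = 0.1550 / 0.35250 = 0.440.

Posterior probability ≈ 0.440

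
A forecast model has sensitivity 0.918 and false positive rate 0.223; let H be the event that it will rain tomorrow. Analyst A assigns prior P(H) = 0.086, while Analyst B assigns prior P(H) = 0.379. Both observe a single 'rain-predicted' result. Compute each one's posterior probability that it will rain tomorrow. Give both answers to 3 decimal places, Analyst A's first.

Analyst A: 0.279; Analyst B: 0.715

The likelihood ratio for a 'rain-predicted' result is 0.918/0.223 = 4.1166.
Analyst A: prior odds 0.086/0.914 = 0.094092; posterior odds 0.38734; posterior probability 0.279.
Analyst B: prior odds 0.379/0.621 = 0.61031; posterior odds 2.5124; posterior probability 0.715.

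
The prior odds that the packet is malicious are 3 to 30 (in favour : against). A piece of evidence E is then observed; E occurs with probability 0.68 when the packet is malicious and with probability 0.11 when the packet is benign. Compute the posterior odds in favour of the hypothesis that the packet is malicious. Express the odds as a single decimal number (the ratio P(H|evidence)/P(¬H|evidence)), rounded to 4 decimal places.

Posterior odds ≈ 0.6182

Prior odds = 3/30 = 0.10000.
Likelihood ratio for E = 0.68/0.11 = 6.1818.
Posterior odds = prior odds × LR = 0.61818.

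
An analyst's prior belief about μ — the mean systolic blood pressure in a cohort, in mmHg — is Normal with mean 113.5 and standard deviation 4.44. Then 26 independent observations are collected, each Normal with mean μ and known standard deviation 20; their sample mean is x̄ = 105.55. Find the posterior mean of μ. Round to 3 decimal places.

Posterior mean ≈ 109.035

Prior precision 1/τ₀² = 1/4.44² = 0.0507264; data precision n/σ² = 26/20² = 0.0650000.
Posterior precision = 0.0507264 + 0.0650000 = 0.115726.
Posterior mean = (0.0507264·113.5 + 0.0650000·105.55) / 0.115726 = 109.035.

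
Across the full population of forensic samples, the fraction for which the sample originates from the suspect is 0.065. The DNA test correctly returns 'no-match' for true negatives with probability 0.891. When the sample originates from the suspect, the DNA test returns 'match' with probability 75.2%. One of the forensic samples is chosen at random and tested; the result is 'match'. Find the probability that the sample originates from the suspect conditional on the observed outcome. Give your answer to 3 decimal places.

P(H | E) ≈ 0.324

Write H for 'the sample originates from the suspect'. Prior odds H:¬H = 0.065/0.935 = 0.069519. For the 'match' outcome, the likelihood ratio is 0.752/0.109 = 6.8991.
Posterior odds = 0.069519 × 6.8991 = 0.47962, so P(H|E) = 0.47962/(1+0.47962) = 0.324.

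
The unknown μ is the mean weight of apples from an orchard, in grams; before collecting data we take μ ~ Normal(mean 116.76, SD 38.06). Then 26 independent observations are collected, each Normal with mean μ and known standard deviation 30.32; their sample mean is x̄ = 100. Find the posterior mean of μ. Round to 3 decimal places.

Prior precision 1/τ₀² = 1/38.06² = 0.00069034; data precision n/σ² = 26/30.32² = 0.0282823.
Posterior precision = 0.00069034 + 0.0282823 = 0.0289727.
Posterior mean = (0.00069034·116.76 + 0.0282823·100) / 0.0289727 = 100.399.

Posterior mean ≈ 100.399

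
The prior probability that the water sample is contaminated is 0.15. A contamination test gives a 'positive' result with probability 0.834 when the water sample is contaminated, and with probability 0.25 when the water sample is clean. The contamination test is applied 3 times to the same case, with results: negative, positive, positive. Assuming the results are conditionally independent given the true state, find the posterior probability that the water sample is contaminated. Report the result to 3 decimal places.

With H the event that the water sample is contaminated, the joint likelihood of the observed sequence is P(data|H) = 0.166·0.834·0.834 = 0.11546 and P(data|¬H) = 0.75·0.25·0.25 = 0.046875.
Bayes: P(H|data) = 0.15·0.11546 / (0.15·0.11546 + 0.85·0.046875) = 0.017319/0.057163 = 0.3030.

Posterior P(H) ≈ 0.303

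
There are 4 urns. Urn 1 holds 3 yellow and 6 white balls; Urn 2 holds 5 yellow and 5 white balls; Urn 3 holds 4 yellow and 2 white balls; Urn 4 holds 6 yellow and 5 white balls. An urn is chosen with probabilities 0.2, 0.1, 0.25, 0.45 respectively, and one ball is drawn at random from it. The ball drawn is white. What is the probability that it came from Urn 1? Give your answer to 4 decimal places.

P(white|Urn 1) = 0.6667; P(white|Urn 2) = 0.5; P(white|Urn 3) = 0.3333; P(white|Urn 4) = 0.4545.
Prior × likelihood for each source: 0.2·0.6667=0.1333, 0.1·0.5=0.05000, 0.25·0.3333=0.08333, 0.45·0.4545=0.2045. Summing gives P(white) = 0.47121.
P(Urn 1 | white) = 0.1333 / 0.47121 = 0.2830.

Posterior probability ≈ 0.2830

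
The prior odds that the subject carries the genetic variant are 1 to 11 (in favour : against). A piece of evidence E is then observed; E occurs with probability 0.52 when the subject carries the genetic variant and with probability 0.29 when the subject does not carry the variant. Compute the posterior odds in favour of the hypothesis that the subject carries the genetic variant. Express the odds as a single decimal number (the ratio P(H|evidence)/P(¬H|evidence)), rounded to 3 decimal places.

Posterior odds ≈ 0.163

Prior odds = 1/11 = 0.090909. In log-odds, ln(0.090909) = -2.3979.
Add log likelihood ratio: ln(1.7931) = 0.58395.
Posterior log-odds = -1.8139, so posterior odds = exp(-1.8139) = 0.16301.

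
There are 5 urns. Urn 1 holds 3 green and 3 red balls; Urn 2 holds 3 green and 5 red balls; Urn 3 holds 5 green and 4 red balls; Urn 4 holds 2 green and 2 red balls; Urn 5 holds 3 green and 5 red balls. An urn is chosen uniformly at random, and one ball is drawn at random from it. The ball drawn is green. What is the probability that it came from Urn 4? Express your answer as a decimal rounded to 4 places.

Tabulate prior·likelihood by source: [1] prior 0.2, lik 0.5, product 0.1000; [2] prior 0.2, lik 0.375, product 0.07500; [3] prior 0.2, lik 0.5556, product 0.1111; [4] prior 0.2, lik 0.5, product 0.1000; [5] prior 0.2, lik 0.375, product 0.07500.
Normalizing constant = 0.46111; the posterior for Urn 4 is its product over the sum, 0.1000/0.46111 = 0.2169.

Posterior probability ≈ 0.2169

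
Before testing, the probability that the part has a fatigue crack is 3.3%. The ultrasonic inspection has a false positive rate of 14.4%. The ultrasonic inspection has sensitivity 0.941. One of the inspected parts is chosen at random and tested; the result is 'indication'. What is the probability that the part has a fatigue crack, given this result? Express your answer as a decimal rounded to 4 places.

P(H | E) ≈ 0.1823

Let H be the event that the part has a fatigue crack. P(H) = 0.033, so P(¬H) = 0.967. With E the 'indication' result, P(E|H) = 0.941 and P(E|¬H) = 0.144.
P(E) = 0.941·0.033 + 0.144·0.967 = 0.031053 + 0.13925 = 0.17030.
By Bayes' theorem, P(H|E) = 0.031053 / 0.17030 = 0.1823.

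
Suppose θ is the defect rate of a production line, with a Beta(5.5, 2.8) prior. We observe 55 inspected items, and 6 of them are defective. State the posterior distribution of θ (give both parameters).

Observing 6 successes and 49 failures updates Beta(5.5, 2.8) by adding the success and failure counts to the two shape parameters: α = 5.5+6 = 11.5, β = 2.8+49 = 51.8.

Posterior: Beta(11.5, 51.8)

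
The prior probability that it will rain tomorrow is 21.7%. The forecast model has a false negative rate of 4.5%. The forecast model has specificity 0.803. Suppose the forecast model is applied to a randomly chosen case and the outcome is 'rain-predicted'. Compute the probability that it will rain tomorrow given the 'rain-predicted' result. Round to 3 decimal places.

P(H | E) ≈ 0.573

Let H be the event that it will rain tomorrow. P(H) = 0.217, so P(¬H) = 0.783. With E the 'rain-predicted' result, P(E|H) = 0.955 and P(E|¬H) = 0.197.
P(E) = 0.955·0.217 + 0.197·0.783 = 0.20724 + 0.15425 = 0.36149.
By Bayes' theorem, P(H|E) = 0.20724 / 0.36149 = 0.573.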